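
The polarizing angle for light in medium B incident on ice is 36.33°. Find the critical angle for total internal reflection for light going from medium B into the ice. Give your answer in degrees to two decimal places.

tan θ_B = n₂/n₁ = tan 36.33° = 0.7354.
Total internal reflection: sin θ_c = n₂/n₁ = 0.7354.
θ_c = arcsin(0.7354) = 47.34°.

θ_c ≈ 47.34°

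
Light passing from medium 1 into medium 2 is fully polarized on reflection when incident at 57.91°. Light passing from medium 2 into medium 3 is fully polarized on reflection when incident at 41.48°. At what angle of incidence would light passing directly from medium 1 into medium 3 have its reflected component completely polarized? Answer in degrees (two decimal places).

n₂/n₁ = tan 57.91° = 1.5948 and n₃/n₂ = tan 41.48° = 0.8841.
n₃/n₁ = 1.4099. Then tan θ_B(1→3) = n₃/n₁, so θ_B(1→3) = arctan(1.4099) = 54.65°.

θ_B ≈ 54.65°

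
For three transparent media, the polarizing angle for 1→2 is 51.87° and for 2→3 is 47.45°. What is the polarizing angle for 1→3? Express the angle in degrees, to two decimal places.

θ_B ≈ 54.23°

tan θ_B(1→2) = n₂/n₁ = tan 51.87° = 1.2740.
tan θ_B(2→3) = n₃/n₂ = tan 47.45° = 1.0894.
n₃/n₁ = 1.3879. Then tan θ_B(1→3) = n₃/n₁, so θ_B(1→3) = arctan(1.3879) = 54.23°.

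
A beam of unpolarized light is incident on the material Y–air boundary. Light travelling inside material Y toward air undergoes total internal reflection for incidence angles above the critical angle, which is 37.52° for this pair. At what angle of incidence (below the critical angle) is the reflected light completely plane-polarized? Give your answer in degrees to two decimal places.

sin θ_c = n₂/n₁, so n₂/n₁ = sin 37.52° = 0.6090.
Brewster: tan θ_B = n₂/n₁ = 0.6090.
θ_B = arctan(0.6090) = 31.34°.

θ_B ≈ 31.34°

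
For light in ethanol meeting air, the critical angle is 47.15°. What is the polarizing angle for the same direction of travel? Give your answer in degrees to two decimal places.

θ_B ≈ 36.25°

At the critical angle sin θ_c = n₂/n₁, giving n₂/n₁ = sin 47.15° = 0.7331.
Then tan θ_B = n₂/n₁ = 0.7331, so θ_B = arctan 0.7331 = 36.25°.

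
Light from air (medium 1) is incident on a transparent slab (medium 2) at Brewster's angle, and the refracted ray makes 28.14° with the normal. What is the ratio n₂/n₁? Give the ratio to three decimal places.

n₂/n₁ ≈ 1.870

θ_B + θ_t = 90°, so θ_B = 90° − 28.14° = 61.86°.
Then n₂/n₁ = tan θ_B = tan 61.86° = 1.870.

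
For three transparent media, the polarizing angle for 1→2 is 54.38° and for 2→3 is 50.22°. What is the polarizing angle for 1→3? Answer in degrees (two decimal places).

θ_B ≈ 59.18°

n₂/n₁ = tan 54.38° = 1.3958 and n₃/n₂ = tan 50.22° = 1.2011.
So n₃/n₁ = (n₂/n₁)(n₃/n₂) = 1.3958 × 1.2011 = 1.6764.
θ_B(1→3) = arctan(1.6764) = 59.18°.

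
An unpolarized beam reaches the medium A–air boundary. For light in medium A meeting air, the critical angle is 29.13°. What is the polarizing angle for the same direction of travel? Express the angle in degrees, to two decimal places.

sin θ_c = n₂/n₁, so n₂/n₁ = sin 29.13° = 0.4868.
Brewster: tan θ_B = n₂/n₁ = 0.4868.
θ_B = arctan(0.4868) = 25.96°.

θ_B ≈ 25.96°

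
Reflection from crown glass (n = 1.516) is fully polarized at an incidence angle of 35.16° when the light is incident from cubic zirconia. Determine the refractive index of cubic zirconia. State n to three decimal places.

n ≈ 2.152

Full polarization of the reflected beam means tan θ_B = n₂/n₁, where n₁ is the incident medium (cubic zirconia).
n₁ = n₂ / tan θ_B = 1.516 / tan 35.16° = 2.152.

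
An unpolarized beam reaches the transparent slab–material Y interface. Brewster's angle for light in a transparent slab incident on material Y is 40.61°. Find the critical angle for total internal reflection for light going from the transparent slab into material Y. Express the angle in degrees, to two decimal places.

tan θ_B = n₂/n₁ = tan 40.61° = 0.8574.
Total internal reflection: sin θ_c = n₂/n₁ = 0.8574.
θ_c = arcsin(0.8574) = 59.03°.

θ_c ≈ 59.03°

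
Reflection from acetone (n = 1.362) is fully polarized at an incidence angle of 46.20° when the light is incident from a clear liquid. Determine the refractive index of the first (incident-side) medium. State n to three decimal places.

At the polarizing angle, tan θ_B = n₂/n₁ with n₁ on the incident side (a clear liquid) and n₂ on the transmitted side (acetone).
n₁ = n₂ / tan θ_B = 1.362 / tan 46.20° = 1.306.

n ≈ 1.306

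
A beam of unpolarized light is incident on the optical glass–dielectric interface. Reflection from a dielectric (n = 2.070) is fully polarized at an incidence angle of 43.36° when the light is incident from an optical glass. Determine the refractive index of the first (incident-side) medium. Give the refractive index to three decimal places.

Brewster's law: tan θ_B = n₂/n₁ (light incident in an optical glass, refracted into a dielectric).
n₁ = n₂ / tan θ_B = 2.070 / tan 43.36° = 2.192.

n ≈ 2.192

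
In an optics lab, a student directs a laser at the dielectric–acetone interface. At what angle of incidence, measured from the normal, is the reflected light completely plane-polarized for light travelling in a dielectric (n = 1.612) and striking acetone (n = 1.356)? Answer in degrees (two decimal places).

Brewster's condition: tan θ_B = n₂/n₁ = 1.356/1.612 = 0.8412.
θ_B = arctan(0.8412) = 40.07°.

θ_B ≈ 40.07°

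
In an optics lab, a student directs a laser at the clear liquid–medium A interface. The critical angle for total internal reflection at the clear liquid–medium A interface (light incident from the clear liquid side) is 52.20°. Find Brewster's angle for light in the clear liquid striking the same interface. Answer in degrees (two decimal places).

At the critical angle sin θ_c = n₂/n₁, giving n₂/n₁ = sin 52.20° = 0.7902.
Then tan θ_B = n₂/n₁ = 0.7902, so θ_B = arctan 0.7902 = 38.31°.

θ_B ≈ 38.31°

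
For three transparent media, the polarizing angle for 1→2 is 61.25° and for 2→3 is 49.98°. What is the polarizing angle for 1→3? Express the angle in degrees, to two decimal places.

θ_B ≈ 65.27°

tan θ_B(1→2) = n₂/n₁ = tan 61.25° = 1.8228.
tan θ_B(2→3) = n₃/n₂ = tan 49.98° = 1.1909.
n₃/n₁ = 2.1707. Then tan θ_B(1→3) = n₃/n₁, so θ_B(1→3) = arctan(2.1707) = 65.27°.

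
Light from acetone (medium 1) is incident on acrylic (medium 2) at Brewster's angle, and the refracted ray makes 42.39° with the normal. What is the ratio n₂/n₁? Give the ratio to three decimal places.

θ_B + θ_t = 90°, so θ_B = 90° − 42.39° = 47.61°.
tan θ_B = n₂/n₁, so n₂/n₁ = tan 47.61° = 1.096.

n₂/n₁ ≈ 1.096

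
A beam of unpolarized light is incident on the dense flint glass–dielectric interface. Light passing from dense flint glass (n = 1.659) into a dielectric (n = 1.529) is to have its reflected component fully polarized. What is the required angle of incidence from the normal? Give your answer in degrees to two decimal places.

tan θ_B = n₂/n₁ = 1.529/1.659 = 0.9216. Taking the arctangent, θ_B = 42.66°.

θ_B ≈ 42.66°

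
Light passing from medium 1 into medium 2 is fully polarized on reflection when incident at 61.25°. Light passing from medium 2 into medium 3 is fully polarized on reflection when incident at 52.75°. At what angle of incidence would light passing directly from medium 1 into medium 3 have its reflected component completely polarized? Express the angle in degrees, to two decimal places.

n₂/n₁ = tan 61.25° = 1.8228 and n₃/n₂ = tan 52.75° = 1.3151.
So n₃/n₁ = (n₂/n₁)(n₃/n₂) = 1.8228 × 1.3151 = 2.3971.
θ_B(1→3) = arctan(2.3971) = 67.36°.

θ_B ≈ 67.36°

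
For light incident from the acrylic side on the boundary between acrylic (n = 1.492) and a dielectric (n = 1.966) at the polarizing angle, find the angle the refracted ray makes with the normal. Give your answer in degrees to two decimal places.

θ_t ≈ 37.19°

tan θ_B = n₂/n₁ = 1.966/1.492 = 1.3177, so θ_B = 52.81°.
At Brewster's angle the reflected and refracted rays are perpendicular, so θ_t = 90° − θ_B = 90° − 52.81° = 37.19°.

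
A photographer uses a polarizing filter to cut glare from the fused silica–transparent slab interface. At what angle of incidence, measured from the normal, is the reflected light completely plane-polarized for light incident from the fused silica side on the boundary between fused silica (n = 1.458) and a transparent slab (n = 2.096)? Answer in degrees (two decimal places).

Brewster's condition: tan θ_B = n₂/n₁ = 2.096/1.458 = 1.4376.
So θ_B = arctan 1.4376 = 55.18°.

θ_B ≈ 55.18°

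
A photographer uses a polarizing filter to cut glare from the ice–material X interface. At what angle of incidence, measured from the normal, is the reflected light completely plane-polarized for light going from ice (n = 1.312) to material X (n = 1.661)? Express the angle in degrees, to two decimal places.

tan θ_B = n₂/n₁ = 1.661/1.312 = 1.2660.
θ_B = arctan(1.2660) = 51.70°.

θ_B ≈ 51.70°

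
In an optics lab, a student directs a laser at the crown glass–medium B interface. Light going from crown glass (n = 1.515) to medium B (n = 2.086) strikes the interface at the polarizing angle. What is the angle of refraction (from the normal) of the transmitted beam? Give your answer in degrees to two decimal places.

θ_B = arctan(n₂/n₁) = arctan(2.086/1.515) = 54.01°.
At Brewster's angle the reflected and refracted rays are perpendicular, so θ_t = 90° − θ_B = 90° − 54.01° = 35.99°.

θ_t ≈ 35.99°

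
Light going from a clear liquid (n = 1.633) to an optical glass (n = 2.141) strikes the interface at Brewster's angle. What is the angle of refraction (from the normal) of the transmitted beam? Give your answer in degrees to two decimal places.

θ_t ≈ 37.33°

θ_B = arctan(n₂/n₁) = arctan(2.141/1.633) = 52.67°.
At Brewster's angle the reflected and refracted rays are perpendicular, so θ_t = 90° − θ_B = 90° − 52.67° = 37.33°.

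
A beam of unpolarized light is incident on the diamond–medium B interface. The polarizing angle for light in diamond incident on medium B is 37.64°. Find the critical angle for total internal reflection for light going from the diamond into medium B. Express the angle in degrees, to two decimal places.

θ_c ≈ 50.46°

tan θ_B = n₂/n₁ = tan 37.64° = 0.7712.
Total internal reflection: sin θ_c = n₂/n₁ = 0.7712.
θ_c = arcsin(0.7712) = 50.46°.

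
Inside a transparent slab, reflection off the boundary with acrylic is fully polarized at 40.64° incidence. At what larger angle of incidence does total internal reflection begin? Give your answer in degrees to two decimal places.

From Brewster, n₂/n₁ = tan θ_B = tan 40.64° = 0.8583.
Then sin θ_c = n₂/n₁ = 0.8583, so θ_c = arcsin 0.8583 = 59.13°.

θ_c ≈ 59.13°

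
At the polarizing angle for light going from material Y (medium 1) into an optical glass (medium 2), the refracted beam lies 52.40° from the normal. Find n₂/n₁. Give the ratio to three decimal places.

θ_B + θ_t = 90°, so θ_B = 90° − 52.40° = 37.60°.
tan θ_B = n₂/n₁, so n₂/n₁ = tan 37.60° = 0.770.

n₂/n₁ ≈ 0.770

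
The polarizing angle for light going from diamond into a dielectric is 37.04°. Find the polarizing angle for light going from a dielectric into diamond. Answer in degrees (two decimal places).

θ_B' ≈ 52.96°

Reversing the direction swaps n₁ and n₂, so tan θ_B' = 1/tan θ_B and θ_B' = 90° − θ_B.
Hence θ_B' = 90° − 37.04° = 52.96°.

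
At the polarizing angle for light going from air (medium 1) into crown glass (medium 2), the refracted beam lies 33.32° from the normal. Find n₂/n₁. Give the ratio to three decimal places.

n₂/n₁ ≈ 1.521

θ_B + θ_t = 90°, so θ_B = 90° − 33.32° = 56.68°.
Then n₂/n₁ = tan θ_B = tan 56.68° = 1.521.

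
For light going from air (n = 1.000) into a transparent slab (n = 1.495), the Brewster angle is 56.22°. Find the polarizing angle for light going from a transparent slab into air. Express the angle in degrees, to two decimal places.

tan θ_B' = n₁/n₂ = 1/tan θ_B, so θ_B' = 90° − θ_B.
θ_B' = 90° − 56.22° = 33.78°.

θ_B' ≈ 33.78°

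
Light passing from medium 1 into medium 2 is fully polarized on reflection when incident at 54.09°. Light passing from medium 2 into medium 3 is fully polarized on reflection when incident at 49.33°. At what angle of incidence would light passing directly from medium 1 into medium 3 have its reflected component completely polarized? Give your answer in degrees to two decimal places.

tan θ_B(1→2) = n₂/n₁ = tan 54.09° = 1.3809.
tan θ_B(2→3) = n₃/n₂ = tan 49.33° = 1.1638.
n₃/n₁ = 1.6072. Then tan θ_B(1→3) = n₃/n₁, so θ_B(1→3) = arctan(1.6072) = 58.11°.

θ_B ≈ 58.11°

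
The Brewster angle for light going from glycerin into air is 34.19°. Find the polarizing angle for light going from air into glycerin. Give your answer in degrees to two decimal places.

θ_B' ≈ 55.81°

The two Brewster angles are complementary: θ_B' = 90° − θ_B = 90° − 34.19° = 55.81°.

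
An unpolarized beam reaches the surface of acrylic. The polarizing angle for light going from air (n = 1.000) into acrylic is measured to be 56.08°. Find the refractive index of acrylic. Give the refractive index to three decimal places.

At the polarizing angle, tan θ_B = n₂/n₁ with n₁ on the incident side (air) and n₂ on the transmitted side (acrylic).
n₂ = n₁ tan θ_B = 1.000 × tan 56.08° = 1.487.

n ≈ 1.487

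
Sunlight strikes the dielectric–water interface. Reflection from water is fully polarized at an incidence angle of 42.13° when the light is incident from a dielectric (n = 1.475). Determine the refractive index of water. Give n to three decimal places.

n ≈ 1.334

At the Brewster angle, tan θ_B = n₂/n₁ with n₁ on the incident side (a dielectric) and n₂ on the transmitted side (water).
n₂ = n₁ tan θ_B = 1.475 × tan 42.13° = 1.334.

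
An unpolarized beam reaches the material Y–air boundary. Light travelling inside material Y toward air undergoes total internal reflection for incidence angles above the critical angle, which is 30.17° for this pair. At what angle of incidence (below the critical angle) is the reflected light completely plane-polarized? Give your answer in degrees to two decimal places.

θ_B ≈ 26.68°

n₂/n₁ = sin θ_c = sin 30.17° = 0.5026.
tan θ_B equals the same ratio, so θ_B = arctan(0.5026) = 26.68°.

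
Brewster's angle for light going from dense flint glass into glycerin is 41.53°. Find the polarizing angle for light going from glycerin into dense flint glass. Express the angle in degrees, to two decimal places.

Reversing the direction swaps n₁ and n₂, so tan θ_B' = 1/tan θ_B and θ_B' = 90° − θ_B.
Hence θ_B' = 90° − 41.53° = 48.47°.

θ_B' ≈ 48.47°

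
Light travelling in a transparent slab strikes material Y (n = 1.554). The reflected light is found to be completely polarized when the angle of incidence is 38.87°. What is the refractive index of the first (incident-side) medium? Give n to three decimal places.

Full polarization of the reflected beam means tan θ_B = n₂/n₁, where n₁ is the incident medium (a transparent slab).
n₁ = n₂ / tan θ_B = 1.554 / tan 38.87° = 1.928.

n ≈ 1.928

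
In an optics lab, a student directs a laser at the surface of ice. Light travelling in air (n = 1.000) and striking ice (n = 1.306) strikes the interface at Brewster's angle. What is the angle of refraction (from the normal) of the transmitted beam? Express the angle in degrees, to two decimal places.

θ_t ≈ 37.44°

θ_B = arctan(n₂/n₁) = arctan(1.306/1.000) = 52.56°.
Since θ_B + θ_t = 90° at Brewster incidence, θ_t = 90° − 52.56° = 37.44°.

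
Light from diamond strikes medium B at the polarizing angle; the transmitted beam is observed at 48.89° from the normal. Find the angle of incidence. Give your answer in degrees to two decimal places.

Brewster's condition makes the reflected and refracted beams perpendicular: θ_B + θ_t = 90°.
So θ_B = 90° − θ_t = 90° − 48.89° = 41.11°.

θ_B ≈ 41.11°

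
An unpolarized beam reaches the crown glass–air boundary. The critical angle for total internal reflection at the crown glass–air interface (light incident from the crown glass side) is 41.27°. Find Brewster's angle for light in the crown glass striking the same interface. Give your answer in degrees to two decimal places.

sin θ_c = n₂/n₁, so n₂/n₁ = sin 41.27° = 0.6596.
Brewster: tan θ_B = n₂/n₁ = 0.6596.
θ_B = arctan(0.6596) = 33.41°.

θ_B ≈ 33.41°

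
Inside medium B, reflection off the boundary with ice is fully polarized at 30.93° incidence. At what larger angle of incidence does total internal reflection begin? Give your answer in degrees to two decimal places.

θ_c ≈ 36.81°

n₂/n₁ = tan 30.93° = 0.5992; the critical angle satisfies sin θ_c = n₂/n₁.
θ_c = arcsin(0.5992) = 36.81°.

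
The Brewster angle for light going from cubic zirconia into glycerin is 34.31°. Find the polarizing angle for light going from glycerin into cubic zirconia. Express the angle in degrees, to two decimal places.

θ_B' ≈ 55.69°

tan θ_B' = n₁/n₂ = 1/tan θ_B, so θ_B' = 90° − θ_B.
θ_B' = 90° − 34.31° = 55.69°.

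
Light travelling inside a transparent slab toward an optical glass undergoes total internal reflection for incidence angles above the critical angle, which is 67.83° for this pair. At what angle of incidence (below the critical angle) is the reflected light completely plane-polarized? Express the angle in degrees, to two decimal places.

θ_B ≈ 42.80°

sin θ_c = n₂/n₁, so n₂/n₁ = sin 67.83° = 0.9261.
Brewster: tan θ_B = n₂/n₁ = 0.9261.
θ_B = arctan(0.9261) = 42.80°.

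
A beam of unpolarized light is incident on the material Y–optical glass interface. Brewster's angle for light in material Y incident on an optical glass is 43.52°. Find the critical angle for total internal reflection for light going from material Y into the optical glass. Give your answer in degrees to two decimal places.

tan θ_B = n₂/n₁ = tan 43.52° = 0.9496.
Total internal reflection: sin θ_c = n₂/n₁ = 0.9496.
θ_c = arcsin(0.9496) = 71.74°.

θ_c ≈ 71.74°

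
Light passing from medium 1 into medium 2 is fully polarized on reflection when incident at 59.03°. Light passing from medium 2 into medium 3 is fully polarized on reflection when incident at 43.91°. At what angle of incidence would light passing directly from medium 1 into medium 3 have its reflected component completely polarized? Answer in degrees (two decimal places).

Each Brewster angle gives a ratio: n₂/n₁ = tan 59.03° = 1.6663, n₃/n₂ = tan 43.91° = 0.9627.
Multiplying, n₃/n₁ = 1.6663 × 0.9627 = 1.6040, and θ_B(1→3) = arctan 1.6040 = 58.06°.

θ_B ≈ 58.06°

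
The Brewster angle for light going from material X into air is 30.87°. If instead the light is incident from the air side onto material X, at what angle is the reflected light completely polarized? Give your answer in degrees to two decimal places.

θ_B' ≈ 59.13°

tan θ_B' = n₁/n₂ = 1/tan θ_B, so θ_B' = 90° − θ_B.
θ_B' = 90° − 30.87° = 59.13°.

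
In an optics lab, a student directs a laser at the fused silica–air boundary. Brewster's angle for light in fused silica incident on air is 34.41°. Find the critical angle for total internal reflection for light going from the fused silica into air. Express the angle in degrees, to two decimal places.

n₂/n₁ = tan 34.41° = 0.6850; the critical angle satisfies sin θ_c = n₂/n₁.
θ_c = arcsin(0.6850) = 43.23°.

θ_c ≈ 43.23°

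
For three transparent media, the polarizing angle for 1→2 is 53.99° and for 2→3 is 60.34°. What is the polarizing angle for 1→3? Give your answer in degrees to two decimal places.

Each Brewster angle gives a ratio: n₂/n₁ = tan 53.99° = 1.3759, n₃/n₂ = tan 60.34° = 1.7560.
Multiplying, n₃/n₁ = 1.3759 × 1.7560 = 2.4161, and θ_B(1→3) = arctan 2.4161 = 67.52°.

θ_B ≈ 67.52°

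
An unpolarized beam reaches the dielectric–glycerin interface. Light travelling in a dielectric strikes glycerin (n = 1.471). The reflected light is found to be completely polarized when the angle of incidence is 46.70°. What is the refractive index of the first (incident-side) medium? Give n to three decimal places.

Full polarization of the reflected beam means tan θ_B = n₂/n₁, where n₁ is the incident medium (a dielectric).
n₁ = n₂ / tan θ_B = 1.471 / tan 46.70° = 1.386.

n ≈ 1.386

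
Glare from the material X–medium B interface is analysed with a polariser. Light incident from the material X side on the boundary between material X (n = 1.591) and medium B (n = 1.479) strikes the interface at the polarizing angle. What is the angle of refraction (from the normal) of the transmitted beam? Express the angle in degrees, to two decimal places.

θ_t ≈ 47.09°

θ_B = arctan(n₂/n₁) = arctan(1.479/1.591) = 42.91°.
At Brewster's angle the reflected and refracted rays are perpendicular, so θ_t = 90° − θ_B = 90° − 42.91° = 47.09°.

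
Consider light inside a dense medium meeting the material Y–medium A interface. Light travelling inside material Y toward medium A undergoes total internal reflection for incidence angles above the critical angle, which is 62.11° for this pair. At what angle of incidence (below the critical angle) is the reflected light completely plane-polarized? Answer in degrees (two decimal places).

n₂/n₁ = sin θ_c = sin 62.11° = 0.8838.
tan θ_B equals the same ratio, so θ_B = arctan(0.8838) = 41.47°.

θ_B ≈ 41.47°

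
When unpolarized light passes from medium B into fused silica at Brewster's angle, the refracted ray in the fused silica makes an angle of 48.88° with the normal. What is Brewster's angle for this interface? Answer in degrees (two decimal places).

θ_B ≈ 41.12°

Since the reflected and refracted rays are at right angles at the polarizing angle, θ_B + θ_t = 90°.
So θ_B = 90° − θ_t = 90° − 48.88° = 41.12°.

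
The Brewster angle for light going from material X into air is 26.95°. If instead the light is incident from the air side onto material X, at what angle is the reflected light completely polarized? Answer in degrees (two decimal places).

θ_B' ≈ 63.05°

The two Brewster angles are complementary: θ_B' = 90° − θ_B = 90° − 26.95° = 63.05°.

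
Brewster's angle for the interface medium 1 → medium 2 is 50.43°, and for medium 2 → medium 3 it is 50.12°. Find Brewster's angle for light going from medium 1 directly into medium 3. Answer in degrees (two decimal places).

n₂/n₁ = tan 50.43° = 1.2101 and n₃/n₂ = tan 50.12° = 1.1968.
n₃/n₁ = 1.4483. Then tan θ_B(1→3) = n₃/n₁, so θ_B(1→3) = arctan(1.4483) = 55.38°.

θ_B ≈ 55.38°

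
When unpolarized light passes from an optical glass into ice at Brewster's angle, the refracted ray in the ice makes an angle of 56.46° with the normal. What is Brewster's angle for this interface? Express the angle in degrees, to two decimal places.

θ_B ≈ 33.54°

Since the reflected and refracted rays are at right angles at the polarizing angle, θ_B + θ_t = 90°.
θ_B = 90° − 56.46° = 33.54°.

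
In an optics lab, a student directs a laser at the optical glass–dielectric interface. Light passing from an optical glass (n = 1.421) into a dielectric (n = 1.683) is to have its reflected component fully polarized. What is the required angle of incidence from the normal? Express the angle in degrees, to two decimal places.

Here n₂/n₁ = 1.683/1.421 = 1.1844, and Brewster's law gives tan θ_B = n₂/n₁.
So θ_B = arctan 1.1844 = 49.82°.

θ_B ≈ 49.82°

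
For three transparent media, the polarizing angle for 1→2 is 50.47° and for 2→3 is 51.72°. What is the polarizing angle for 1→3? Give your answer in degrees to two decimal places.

θ_B ≈ 56.93°

Each Brewster angle gives a ratio: n₂/n₁ = tan 50.47° = 1.2118, n₃/n₂ = tan 51.72° = 1.2671.
Multiplying, n₃/n₁ = 1.2118 × 1.2671 = 1.5355, and θ_B(1→3) = arctan 1.5355 = 56.93°.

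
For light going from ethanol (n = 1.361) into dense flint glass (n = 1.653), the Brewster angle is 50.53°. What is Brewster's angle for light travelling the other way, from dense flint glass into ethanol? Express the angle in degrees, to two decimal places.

θ_B' ≈ 39.47°

The two Brewster angles are complementary: θ_B' = 90° − θ_B = 90° − 50.53° = 39.47°.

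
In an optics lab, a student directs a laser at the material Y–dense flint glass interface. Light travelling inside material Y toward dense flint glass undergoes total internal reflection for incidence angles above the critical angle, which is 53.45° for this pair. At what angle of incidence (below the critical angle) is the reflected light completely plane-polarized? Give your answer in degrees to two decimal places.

At the critical angle sin θ_c = n₂/n₁, giving n₂/n₁ = sin 53.45° = 0.8033.
Then tan θ_B = n₂/n₁ = 0.8033, so θ_B = arctan 0.8033 = 38.78°.

θ_B ≈ 38.78°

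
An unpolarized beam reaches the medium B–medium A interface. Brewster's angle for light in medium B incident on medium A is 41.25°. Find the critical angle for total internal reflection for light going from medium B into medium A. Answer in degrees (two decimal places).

From Brewster, n₂/n₁ = tan θ_B = tan 41.25° = 0.8770.
Then sin θ_c = n₂/n₁ = 0.8770, so θ_c = arcsin 0.8770 = 61.28°.

θ_c ≈ 61.28°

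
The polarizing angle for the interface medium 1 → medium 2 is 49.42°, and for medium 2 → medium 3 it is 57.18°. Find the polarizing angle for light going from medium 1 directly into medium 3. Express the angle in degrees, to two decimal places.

tan θ_B(1→2) = n₂/n₁ = tan 49.42° = 1.1675.
tan θ_B(2→3) = n₃/n₂ = tan 57.18° = 1.5505.
n₃/n₁ = 1.8103. Then tan θ_B(1→3) = n₃/n₁, so θ_B(1→3) = arctan(1.8103) = 61.08°.

θ_B ≈ 61.08°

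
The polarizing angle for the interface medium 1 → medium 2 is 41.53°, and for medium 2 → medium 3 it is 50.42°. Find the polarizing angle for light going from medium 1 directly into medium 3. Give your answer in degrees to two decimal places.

tan θ_B(1→2) = n₂/n₁ = tan 41.53° = 0.8857.
tan θ_B(2→3) = n₃/n₂ = tan 50.42° = 1.2097.
So n₃/n₁ = (n₂/n₁)(n₃/n₂) = 0.8857 × 1.2097 = 1.0713.
θ_B(1→3) = arctan(1.0713) = 46.97°.

θ_B ≈ 46.97°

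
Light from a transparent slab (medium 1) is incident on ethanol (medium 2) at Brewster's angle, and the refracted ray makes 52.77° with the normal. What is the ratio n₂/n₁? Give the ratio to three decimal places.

n₂/n₁ ≈ 0.760

At Brewster incidence θ_B = 90° − θ_t = 90° − 52.77° = 37.23°.
Then n₂/n₁ = tan θ_B = tan 37.23° = 0.760.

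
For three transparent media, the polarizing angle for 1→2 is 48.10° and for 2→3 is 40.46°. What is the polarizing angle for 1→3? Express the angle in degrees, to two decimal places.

tan θ_B(1→2) = n₂/n₁ = tan 48.10° = 1.1145.
tan θ_B(2→3) = n₃/n₂ = tan 40.46° = 0.8529.
n₃/n₁ = 0.9505. Then tan θ_B(1→3) = n₃/n₁, so θ_B(1→3) = arctan(0.9505) = 43.55°.

θ_B ≈ 43.55°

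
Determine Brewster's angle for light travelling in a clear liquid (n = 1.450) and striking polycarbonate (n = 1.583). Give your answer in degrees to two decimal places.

θ_B ≈ 47.51°

The reflected p-component vanishes when tan θ_B = n₂/n₁.
tan θ_B = n₂/n₁ = 1.583/1.450 = 1.0917. Taking the arctangent, θ_B = 47.51°.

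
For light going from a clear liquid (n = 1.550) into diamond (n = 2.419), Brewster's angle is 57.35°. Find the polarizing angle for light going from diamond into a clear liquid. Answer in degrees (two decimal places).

θ_B' ≈ 32.65°

tan θ_B' = n₁/n₂ = 1/tan θ_B, so θ_B' = 90° − θ_B.
θ_B' = 90° − 57.35° = 32.65°.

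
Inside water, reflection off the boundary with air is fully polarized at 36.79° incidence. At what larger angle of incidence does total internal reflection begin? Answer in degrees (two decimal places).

θ_c ≈ 48.40°

n₂/n₁ = tan 36.79° = 0.7478; the critical angle satisfies sin θ_c = n₂/n₁.
θ_c = arcsin(0.7478) = 48.40°.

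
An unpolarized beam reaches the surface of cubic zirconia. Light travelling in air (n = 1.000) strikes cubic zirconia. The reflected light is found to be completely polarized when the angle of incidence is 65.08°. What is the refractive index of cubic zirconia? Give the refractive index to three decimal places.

n ≈ 2.152

At Brewster's angle, tan θ_B = n₂/n₁ with n₁ on the incident side (air) and n₂ on the transmitted side (cubic zirconia).
n₂ = n₁ tan θ_B = 1.000 × tan 65.08° = 2.152.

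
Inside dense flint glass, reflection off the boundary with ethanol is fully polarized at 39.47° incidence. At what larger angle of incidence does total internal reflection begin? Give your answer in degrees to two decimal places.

From Brewster, n₂/n₁ = tan θ_B = tan 39.47° = 0.8235.
Then sin θ_c = n₂/n₁ = 0.8235, so θ_c = arcsin 0.8235 = 55.43°.

θ_c ≈ 55.43°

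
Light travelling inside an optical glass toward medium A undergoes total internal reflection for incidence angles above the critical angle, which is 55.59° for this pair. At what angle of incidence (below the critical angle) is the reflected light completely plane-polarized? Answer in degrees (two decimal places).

θ_B ≈ 39.52°

At the critical angle sin θ_c = n₂/n₁, giving n₂/n₁ = sin 55.59° = 0.8250.
Then tan θ_B = n₂/n₁ = 0.8250, so θ_B = arctan 0.8250 = 39.52°.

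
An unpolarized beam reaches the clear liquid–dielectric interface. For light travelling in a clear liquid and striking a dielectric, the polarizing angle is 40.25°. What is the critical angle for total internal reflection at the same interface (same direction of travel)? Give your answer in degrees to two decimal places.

n₂/n₁ = tan 40.25° = 0.8466; the critical angle satisfies sin θ_c = n₂/n₁.
θ_c = arcsin(0.8466) = 57.84°.

θ_c ≈ 57.84°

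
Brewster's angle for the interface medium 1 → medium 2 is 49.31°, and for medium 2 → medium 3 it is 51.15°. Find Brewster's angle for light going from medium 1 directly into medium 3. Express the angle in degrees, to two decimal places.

θ_B ≈ 55.30°

tan θ_B(1→2) = n₂/n₁ = tan 49.31° = 1.1630.
tan θ_B(2→3) = n₃/n₂ = tan 51.15° = 1.2415.
Multiplying, n₃/n₁ = 1.1630 × 1.2415 = 1.4439, and θ_B(1→3) = arctan 1.4439 = 55.30°.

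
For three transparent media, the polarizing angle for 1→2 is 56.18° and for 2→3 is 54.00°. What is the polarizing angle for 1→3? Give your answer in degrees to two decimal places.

n₂/n₁ = tan 56.18° = 1.4927 and n₃/n₂ = tan 54.00° = 1.3764.
Multiplying, n₃/n₁ = 1.4927 × 1.3764 = 2.0545, and θ_B(1→3) = arctan 2.0545 = 64.05°.

θ_B ≈ 64.05°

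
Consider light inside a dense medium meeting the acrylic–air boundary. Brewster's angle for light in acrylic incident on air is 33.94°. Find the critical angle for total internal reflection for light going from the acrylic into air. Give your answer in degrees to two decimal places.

θ_c ≈ 42.30°

tan θ_B = n₂/n₁ = tan 33.94° = 0.6730.
Total internal reflection: sin θ_c = n₂/n₁ = 0.6730.
θ_c = arcsin(0.6730) = 42.30°.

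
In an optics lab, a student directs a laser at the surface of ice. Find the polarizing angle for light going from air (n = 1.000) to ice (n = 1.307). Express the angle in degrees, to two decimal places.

tan θ_B = n₂/n₁ = 1.307/1.000 = 1.3070.
So θ_B = arctan 1.3070 = 52.58°.

θ_B ≈ 52.58°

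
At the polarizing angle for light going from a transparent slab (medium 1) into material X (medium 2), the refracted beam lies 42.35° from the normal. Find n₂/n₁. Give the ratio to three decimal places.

At Brewster incidence θ_B = 90° − θ_t = 90° − 42.35° = 47.65°.
Then n₂/n₁ = tan θ_B = tan 47.65° = 1.097.

n₂/n₁ ≈ 1.097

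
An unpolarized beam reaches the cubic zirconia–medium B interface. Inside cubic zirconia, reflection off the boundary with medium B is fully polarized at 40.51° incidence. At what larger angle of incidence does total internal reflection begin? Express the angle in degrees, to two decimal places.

n₂/n₁ = tan 40.51° = 0.8544; the critical angle satisfies sin θ_c = n₂/n₁.
θ_c = arcsin(0.8544) = 58.69°.

θ_c ≈ 58.69°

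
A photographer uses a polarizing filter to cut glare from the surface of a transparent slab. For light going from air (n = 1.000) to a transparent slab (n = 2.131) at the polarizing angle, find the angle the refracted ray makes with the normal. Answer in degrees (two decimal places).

tan θ_B = n₂/n₁ = 2.131/1.000 = 2.1310, so θ_B = 64.86°.
The refracted ray is perpendicular to the reflected ray, so θ_t = 90° − θ_B = 25.14°.

θ_t ≈ 25.14°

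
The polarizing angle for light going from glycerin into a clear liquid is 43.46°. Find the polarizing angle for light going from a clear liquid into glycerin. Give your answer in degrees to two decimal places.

The two Brewster angles are complementary: θ_B' = 90° − θ_B = 90° − 43.46° = 46.54°.

θ_B' ≈ 46.54°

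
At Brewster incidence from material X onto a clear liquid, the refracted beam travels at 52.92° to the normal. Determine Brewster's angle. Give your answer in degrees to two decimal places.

Since the reflected and refracted rays are at right angles at the polarizing angle, θ_B + θ_t = 90°.
θ_B = 90° − 52.92° = 37.08°.

θ_B ≈ 37.08°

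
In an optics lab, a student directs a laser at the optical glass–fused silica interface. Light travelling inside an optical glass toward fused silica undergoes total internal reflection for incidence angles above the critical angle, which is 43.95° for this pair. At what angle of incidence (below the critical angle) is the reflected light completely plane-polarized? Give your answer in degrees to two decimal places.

At the critical angle sin θ_c = n₂/n₁, giving n₂/n₁ = sin 43.95° = 0.6940.
Then tan θ_B = n₂/n₁ = 0.6940, so θ_B = arctan 0.6940 = 34.76°.

θ_B ≈ 34.76°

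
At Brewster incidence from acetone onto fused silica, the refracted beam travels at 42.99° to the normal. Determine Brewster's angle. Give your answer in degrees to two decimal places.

θ_B ≈ 47.01°

At Brewster's angle the reflected and refracted rays are perpendicular, so θ_B + θ_t = 90°.
θ_B = 90° − 42.99° = 47.01°.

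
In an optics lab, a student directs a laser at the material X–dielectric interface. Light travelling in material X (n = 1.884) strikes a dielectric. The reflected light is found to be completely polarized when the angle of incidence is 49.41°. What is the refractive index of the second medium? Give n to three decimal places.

n ≈ 2.199

Full polarization of the reflected beam means tan θ_B = n₂/n₁, where n₁ is the incident medium (material X).
n₂ = n₁ tan θ_B = 1.884 × tan 49.41° = 2.199.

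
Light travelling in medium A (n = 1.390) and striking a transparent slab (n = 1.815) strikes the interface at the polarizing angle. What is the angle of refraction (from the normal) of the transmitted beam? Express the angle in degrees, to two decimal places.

tan θ_B = n₂/n₁ = 1.815/1.390 = 1.3058, so θ_B = 52.55°.
At Brewster's angle the reflected and refracted rays are perpendicular, so θ_t = 90° − θ_B = 90° − 52.55° = 37.45°.

θ_t ≈ 37.45°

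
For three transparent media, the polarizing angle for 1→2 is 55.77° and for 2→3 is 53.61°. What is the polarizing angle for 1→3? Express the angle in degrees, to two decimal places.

Each Brewster angle gives a ratio: n₂/n₁ = tan 55.77° = 1.4698, n₃/n₂ = tan 53.61° = 1.3569.
n₃/n₁ = 1.9943. Then tan θ_B(1→3) = n₃/n₁, so θ_B(1→3) = arctan(1.9943) = 63.37°.

θ_B ≈ 63.37°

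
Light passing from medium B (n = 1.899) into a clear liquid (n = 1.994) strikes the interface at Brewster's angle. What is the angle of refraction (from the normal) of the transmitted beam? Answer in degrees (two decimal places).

First find Brewster's angle: tan θ_B = 1.994/1.899 = 1.0500, giving θ_B = 46.40°.
The refracted ray is perpendicular to the reflected ray, so θ_t = 90° − θ_B = 43.60°.

θ_t ≈ 43.60°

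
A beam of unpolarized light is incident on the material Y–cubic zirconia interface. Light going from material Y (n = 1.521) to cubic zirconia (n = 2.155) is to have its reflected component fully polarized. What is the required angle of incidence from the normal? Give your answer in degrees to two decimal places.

θ_B ≈ 54.79°

Brewster's condition: tan θ_B = n₂/n₁ = 2.155/1.521 = 1.4168. Taking the arctangent, θ_B = 54.79°.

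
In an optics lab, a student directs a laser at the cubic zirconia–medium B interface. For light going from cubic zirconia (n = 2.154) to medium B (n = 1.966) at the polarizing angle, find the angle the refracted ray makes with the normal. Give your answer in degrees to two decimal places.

θ_t ≈ 47.61°

First find Brewster's angle: tan θ_B = 1.966/2.154 = 0.9127, giving θ_B = 42.39°.
At Brewster's angle the reflected and refracted rays are perpendicular, so θ_t = 90° − θ_B = 90° − 42.39° = 47.61°.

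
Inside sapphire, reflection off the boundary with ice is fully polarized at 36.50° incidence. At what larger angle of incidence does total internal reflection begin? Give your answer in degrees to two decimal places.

n₂/n₁ = tan 36.50° = 0.7400; the critical angle satisfies sin θ_c = n₂/n₁.
θ_c = arcsin(0.7400) = 47.73°.

θ_c ≈ 47.73°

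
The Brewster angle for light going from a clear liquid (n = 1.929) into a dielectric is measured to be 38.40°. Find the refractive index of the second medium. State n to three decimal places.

n ≈ 1.529

At the Brewster angle, tan θ_B = n₂/n₁ with n₁ on the incident side (a clear liquid) and n₂ on the transmitted side (a dielectric).
n₂ = n₁ tan θ_B = 1.929 × tan 38.40° = 1.529.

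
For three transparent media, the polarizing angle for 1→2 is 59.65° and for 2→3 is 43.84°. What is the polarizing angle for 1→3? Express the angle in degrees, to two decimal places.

θ_B ≈ 58.63°

tan θ_B(1→2) = n₂/n₁ = tan 59.65° = 1.7079.
tan θ_B(2→3) = n₃/n₂ = tan 43.84° = 0.9603.
Multiplying, n₃/n₁ = 1.7079 × 0.9603 = 1.6401, and θ_B(1→3) = arctan 1.6401 = 58.63°.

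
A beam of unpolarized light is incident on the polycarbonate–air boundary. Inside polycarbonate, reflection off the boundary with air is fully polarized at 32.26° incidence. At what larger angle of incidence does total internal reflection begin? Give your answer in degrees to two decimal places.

θ_c ≈ 39.14°

tan θ_B = n₂/n₁ = tan 32.26° = 0.6312.
Total internal reflection: sin θ_c = n₂/n₁ = 0.6312.
θ_c = arcsin(0.6312) = 39.14°.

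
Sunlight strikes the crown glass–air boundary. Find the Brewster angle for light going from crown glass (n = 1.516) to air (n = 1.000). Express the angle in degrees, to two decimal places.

θ_B ≈ 33.41°

At Brewster's angle the reflected and refracted rays are perpendicular, which with Snell's law gives tan θ_B = n₂/n₁.
tan θ_B = n₂/n₁ = 1.000/1.516 = 0.6596. Taking the arctangent, θ_B = 33.41°.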